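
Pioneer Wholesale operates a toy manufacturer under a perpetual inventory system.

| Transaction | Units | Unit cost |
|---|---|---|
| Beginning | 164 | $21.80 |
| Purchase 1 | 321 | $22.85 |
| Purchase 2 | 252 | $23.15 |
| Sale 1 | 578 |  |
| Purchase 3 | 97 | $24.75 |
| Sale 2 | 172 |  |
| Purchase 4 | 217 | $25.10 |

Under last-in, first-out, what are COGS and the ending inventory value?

COGS = $17,313.40; ending inventory = $7,277.90

Sale 1 (578) [LIFO — newest first]: 252 @ $23.15 + 321 @ $22.85 + 5 @ $21.80 = $13,277.65
Sale 2 (172) [LIFO — newest first]: 97 @ $24.75 + 75 @ $21.80 = $4,035.75
Total COGS = $13,277.65 + $4,035.75 = $17,313.40
Ending inventory: 84 @ $21.80 + 217 @ $25.10 = $7,277.90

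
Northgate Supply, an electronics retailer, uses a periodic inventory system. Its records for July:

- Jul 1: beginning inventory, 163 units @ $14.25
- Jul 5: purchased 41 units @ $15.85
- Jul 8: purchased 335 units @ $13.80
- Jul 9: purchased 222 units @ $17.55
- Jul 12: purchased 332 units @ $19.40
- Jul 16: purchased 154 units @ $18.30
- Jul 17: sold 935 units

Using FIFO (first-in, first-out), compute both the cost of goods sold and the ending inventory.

Jul 17, 935 sold [FIFO — oldest first]: 163 @ $14.25 + 41 @ $15.85 + 335 @ $13.80 + 222 @ $17.55 + 174 @ $19.40 = $14,867.30
Ending inventory: 158 @ $19.40 + 154 @ $18.30 = $5,883.40

COGS = $14,867.30; ending inventory = $5,883.40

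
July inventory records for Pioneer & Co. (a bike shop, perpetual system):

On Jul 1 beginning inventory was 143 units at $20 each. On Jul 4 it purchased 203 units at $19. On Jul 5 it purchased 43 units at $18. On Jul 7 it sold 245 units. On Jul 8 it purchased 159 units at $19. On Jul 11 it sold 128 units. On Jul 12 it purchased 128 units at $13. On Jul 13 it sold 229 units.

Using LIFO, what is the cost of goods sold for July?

Jul 7, 245 sold [LIFO — newest first]: 43 @ $18 + 202 @ $19 = $4,612
Jul 11, 128 sold [LIFO — newest first]: 128 @ $19 = $2,432
Jul 13, 229 sold [LIFO — newest first]: 128 @ $13 + 31 @ $19 + 1 @ $19 + 69 @ $20 = $3,652
Total COGS = $4,612 + $2,432 + $3,652 = $10,696
Ending inventory: 74 @ $20 = $1,480
Check: goods available $12,176 = COGS $10,696 + ending $1,480

COGS = $10,696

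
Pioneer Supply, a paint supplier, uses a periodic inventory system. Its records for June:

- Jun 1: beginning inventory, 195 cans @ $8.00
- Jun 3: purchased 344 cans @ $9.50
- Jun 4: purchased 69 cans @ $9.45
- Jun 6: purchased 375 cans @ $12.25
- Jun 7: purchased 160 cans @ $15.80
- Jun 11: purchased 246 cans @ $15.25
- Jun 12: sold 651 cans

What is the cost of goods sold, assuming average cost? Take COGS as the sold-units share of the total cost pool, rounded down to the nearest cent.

COGS = $7,664.50

Jun 12, sell 651: 651/1389 × $16,353.30 → $7,664.50
Ending inventory (cost pool remaining) = $8,688.80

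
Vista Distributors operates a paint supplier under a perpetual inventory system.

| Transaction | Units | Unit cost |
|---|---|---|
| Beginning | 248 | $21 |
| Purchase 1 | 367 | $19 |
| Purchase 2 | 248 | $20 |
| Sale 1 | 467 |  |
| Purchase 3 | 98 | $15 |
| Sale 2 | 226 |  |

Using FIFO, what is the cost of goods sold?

Sale 1 (467) [FIFO — oldest first]: 248 @ $21 + 219 @ $19 = $9,369
Sale 2 (226) [FIFO — oldest first]: 148 @ $19 + 78 @ $20 = $4,372
Total COGS = $9,369 + $4,372 = $13,741
Ending inventory: 170 @ $20 + 98 @ $15 = $4,870

COGS = $13,741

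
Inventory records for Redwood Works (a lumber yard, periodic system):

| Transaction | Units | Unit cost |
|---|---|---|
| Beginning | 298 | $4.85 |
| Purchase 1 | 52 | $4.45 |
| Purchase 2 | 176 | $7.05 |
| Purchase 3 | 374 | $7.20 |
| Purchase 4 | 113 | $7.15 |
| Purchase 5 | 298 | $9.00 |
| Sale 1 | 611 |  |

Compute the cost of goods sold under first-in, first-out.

COGS = $3,529.50

Sale 1 (611) [FIFO — oldest first]: 298 @ $4.85 + 52 @ $4.45 + 176 @ $7.05 + 85 @ $7.20 = $3,529.50
Ending inventory: 289 @ $7.20 + 113 @ $7.15 + 298 @ $9.00 = $5,570.75
Check: goods available $9,100.25 = COGS $3,529.50 + ending $5,570.75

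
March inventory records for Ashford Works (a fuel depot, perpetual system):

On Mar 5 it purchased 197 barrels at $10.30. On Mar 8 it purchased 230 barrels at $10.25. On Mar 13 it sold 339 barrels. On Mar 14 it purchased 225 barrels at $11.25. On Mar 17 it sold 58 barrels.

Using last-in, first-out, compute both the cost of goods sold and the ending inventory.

COGS = $4,132.70; ending inventory = $2,785.15

Mar 13, 339 sold [LIFO — newest first]: 230 @ $10.25 + 109 @ $10.30 = $3,480.20
Mar 17, 58 sold [LIFO — newest first]: 58 @ $11.25 = $652.50
Total COGS = $3,480.20 + $652.50 = $4,132.70
Ending inventory: 88 @ $10.30 + 167 @ $11.25 = $2,785.15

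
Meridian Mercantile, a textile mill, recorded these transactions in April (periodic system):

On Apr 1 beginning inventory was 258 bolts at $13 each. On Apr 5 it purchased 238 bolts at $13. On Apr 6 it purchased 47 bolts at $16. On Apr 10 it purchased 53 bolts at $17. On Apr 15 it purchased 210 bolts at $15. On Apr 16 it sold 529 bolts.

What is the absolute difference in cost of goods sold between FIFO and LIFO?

$674

FIFO COGS: 258 @ $13 + 238 @ $13 + 33 @ $16 = $6,976
LIFO COGS: 210 @ $15 + 53 @ $17 + 47 @ $16 + 219 @ $13 = $7,650
Difference = |$6,976 − $7,650| = $674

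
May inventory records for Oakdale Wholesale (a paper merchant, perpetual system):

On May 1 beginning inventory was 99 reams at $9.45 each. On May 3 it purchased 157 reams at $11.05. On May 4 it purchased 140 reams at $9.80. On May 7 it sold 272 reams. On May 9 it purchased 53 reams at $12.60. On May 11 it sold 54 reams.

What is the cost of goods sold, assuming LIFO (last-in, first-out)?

May 7, 272 sold [LIFO — newest first]: 140 @ $9.80 + 132 @ $11.05 = $2,830.60
May 11, 54 sold [LIFO — newest first]: 53 @ $12.60 + 1 @ $11.05 = $678.85
Total COGS = $2,830.60 + $678.85 = $3,509.45
Ending inventory: 99 @ $9.45 + 24 @ $11.05 = $1,200.75

COGS = $3,509.45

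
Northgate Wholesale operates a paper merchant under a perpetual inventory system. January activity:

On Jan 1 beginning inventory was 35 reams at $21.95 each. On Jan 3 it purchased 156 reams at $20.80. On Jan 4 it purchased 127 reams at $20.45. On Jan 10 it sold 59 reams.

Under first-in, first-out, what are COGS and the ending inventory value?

Jan 10, 59 sold [FIFO — oldest first]: 35 @ $21.95 + 24 @ $20.80 = $1,267.45
Ending inventory: 132 @ $20.80 + 127 @ $20.45 = $5,342.75

COGS = $1,267.45; ending inventory = $5,342.75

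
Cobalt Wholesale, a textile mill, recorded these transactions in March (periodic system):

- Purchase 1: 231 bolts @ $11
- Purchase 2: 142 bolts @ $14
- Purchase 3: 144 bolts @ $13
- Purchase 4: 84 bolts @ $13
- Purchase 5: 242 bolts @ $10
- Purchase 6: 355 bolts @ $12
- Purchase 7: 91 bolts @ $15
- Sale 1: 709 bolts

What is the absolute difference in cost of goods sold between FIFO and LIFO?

FIFO COGS: 231 @ $11 + 142 @ $14 + 144 @ $13 + 84 @ $13 + 108 @ $10 = $8,573
LIFO COGS: 91 @ $15 + 355 @ $12 + 242 @ $10 + 21 @ $13 = $8,318
Difference = |$8,573 − $8,318| = $255

$255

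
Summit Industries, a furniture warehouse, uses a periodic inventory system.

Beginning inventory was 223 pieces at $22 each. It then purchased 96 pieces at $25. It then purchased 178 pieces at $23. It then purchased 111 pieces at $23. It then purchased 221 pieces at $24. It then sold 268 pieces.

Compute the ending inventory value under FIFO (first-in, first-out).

Sale 1 (268) [FIFO — oldest first]: 223 @ $22 + 45 @ $25 = $6,031
Ending inventory: 51 @ $25 + 178 @ $23 + 111 @ $23 + 221 @ $24 = $13,226
Check: goods available $19,257 = COGS $6,031 + ending $13,226

Ending inventory = $13,226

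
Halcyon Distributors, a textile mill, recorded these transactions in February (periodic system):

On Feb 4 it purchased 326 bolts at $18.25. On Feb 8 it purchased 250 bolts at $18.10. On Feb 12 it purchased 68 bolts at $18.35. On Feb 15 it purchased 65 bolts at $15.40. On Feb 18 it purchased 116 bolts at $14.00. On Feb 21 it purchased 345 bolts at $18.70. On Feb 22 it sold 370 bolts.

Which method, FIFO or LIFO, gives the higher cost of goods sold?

LIFO

FIFO COGS: 326 @ $18.25 + 44 @ $18.10 = $6,745.90
LIFO COGS: 345 @ $18.70 + 25 @ $14.00 = $6,801.50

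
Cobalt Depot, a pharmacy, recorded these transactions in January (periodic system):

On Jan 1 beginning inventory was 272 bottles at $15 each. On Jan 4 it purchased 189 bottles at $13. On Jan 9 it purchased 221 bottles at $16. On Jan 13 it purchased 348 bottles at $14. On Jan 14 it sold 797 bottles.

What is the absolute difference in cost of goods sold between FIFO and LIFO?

$233

FIFO COGS: 272 @ $15 + 189 @ $13 + 221 @ $16 + 115 @ $14 = $11,683
LIFO COGS: 348 @ $14 + 221 @ $16 + 189 @ $13 + 39 @ $15 = $11,450
Difference = |$11,683 − $11,450| = $233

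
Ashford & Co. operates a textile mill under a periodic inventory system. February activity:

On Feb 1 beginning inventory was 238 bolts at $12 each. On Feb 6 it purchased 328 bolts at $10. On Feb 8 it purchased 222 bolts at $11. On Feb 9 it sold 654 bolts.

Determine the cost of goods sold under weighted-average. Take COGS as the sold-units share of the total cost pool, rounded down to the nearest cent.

Feb 9, sell 654: 654/788 × $8,578.00 → $7,119.30
Ending inventory (cost pool remaining) = $1,458.70

COGS = $7,119.30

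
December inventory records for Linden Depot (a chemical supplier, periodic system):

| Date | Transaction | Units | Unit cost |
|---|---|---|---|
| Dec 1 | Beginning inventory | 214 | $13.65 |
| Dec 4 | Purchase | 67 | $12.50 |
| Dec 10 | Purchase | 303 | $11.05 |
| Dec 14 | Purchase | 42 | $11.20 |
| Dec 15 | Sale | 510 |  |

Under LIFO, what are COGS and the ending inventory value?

COGS = $5,993.75; ending inventory = $1,583.40

Dec 15, 510 sold [LIFO — newest first]: 42 @ $11.20 + 303 @ $11.05 + 67 @ $12.50 + 98 @ $13.65 = $5,993.75
Ending inventory: 116 @ $13.65 = $1,583.40
Check: goods available $7,577.15 = COGS $5,993.75 + ending $1,583.40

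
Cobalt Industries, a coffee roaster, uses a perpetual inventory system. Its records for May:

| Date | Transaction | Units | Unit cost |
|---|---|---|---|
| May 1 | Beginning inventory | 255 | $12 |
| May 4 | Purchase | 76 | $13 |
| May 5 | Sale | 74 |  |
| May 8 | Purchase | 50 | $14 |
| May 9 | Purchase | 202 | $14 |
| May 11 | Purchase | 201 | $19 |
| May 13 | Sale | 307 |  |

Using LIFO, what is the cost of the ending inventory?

Ending inventory = $5,130

May 5, 74 sold [LIFO — newest first]: 74 @ $13 = $962
May 13, 307 sold [LIFO — newest first]: 201 @ $19 + 106 @ $14 = $5,303
Total COGS = $962 + $5,303 = $6,265
Ending inventory: 255 @ $12 + 2 @ $13 + 50 @ $14 + 96 @ $14 = $5,130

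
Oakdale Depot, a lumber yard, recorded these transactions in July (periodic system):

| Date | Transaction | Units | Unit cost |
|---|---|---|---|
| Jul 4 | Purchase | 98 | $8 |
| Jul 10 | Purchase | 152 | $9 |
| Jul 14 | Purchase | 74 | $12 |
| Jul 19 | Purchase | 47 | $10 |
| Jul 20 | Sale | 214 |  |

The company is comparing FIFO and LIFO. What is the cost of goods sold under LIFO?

COGS = $2,195

FIFO COGS: 98 @ $8 + 116 @ $9 = $1,828
LIFO COGS: 47 @ $10 + 74 @ $12 + 93 @ $9 = $2,195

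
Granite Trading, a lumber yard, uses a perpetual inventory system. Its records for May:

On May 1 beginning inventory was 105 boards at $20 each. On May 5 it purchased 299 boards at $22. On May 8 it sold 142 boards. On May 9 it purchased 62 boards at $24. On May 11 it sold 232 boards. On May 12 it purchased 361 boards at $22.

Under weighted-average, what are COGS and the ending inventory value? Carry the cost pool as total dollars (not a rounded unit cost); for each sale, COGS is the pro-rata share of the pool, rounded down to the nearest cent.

COGS = $8,145.45; ending inventory = $9,962.55

After May 1: 105 on hand, pool $2,100.00 (≈ $20.0000 each)
After May 5: 404 on hand, pool $8,678.00 (≈ $21.4802 each)
May 8, sell 142: 142/404 × $8,678.00 → $3,050.18
After May 9: 324 on hand, pool $7,115.82 (≈ $21.9624 each)
May 11, sell 232: 232/324 × $7,115.82 → $5,095.27
After May 12: 453 on hand, pool $9,962.55 (≈ $21.9924 each)
Total COGS = $3,050.18 + $5,095.27 = $8,145.45
Ending inventory (cost pool remaining) = $9,962.55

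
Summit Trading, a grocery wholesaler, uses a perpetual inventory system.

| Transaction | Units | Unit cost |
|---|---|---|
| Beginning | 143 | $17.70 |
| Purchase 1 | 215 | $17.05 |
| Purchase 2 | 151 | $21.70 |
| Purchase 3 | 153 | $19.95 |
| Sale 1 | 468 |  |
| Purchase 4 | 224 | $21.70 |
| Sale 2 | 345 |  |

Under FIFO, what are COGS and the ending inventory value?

COGS = $15,802.60; ending inventory = $1,584.10

Sale 1 (468) [FIFO — oldest first]: 143 @ $17.70 + 215 @ $17.05 + 110 @ $21.70 = $8,583.85
Sale 2 (345) [FIFO — oldest first]: 41 @ $21.70 + 153 @ $19.95 + 151 @ $21.70 = $7,218.75
Total COGS = $8,583.85 + $7,218.75 = $15,802.60
Ending inventory: 73 @ $21.70 = $1,584.10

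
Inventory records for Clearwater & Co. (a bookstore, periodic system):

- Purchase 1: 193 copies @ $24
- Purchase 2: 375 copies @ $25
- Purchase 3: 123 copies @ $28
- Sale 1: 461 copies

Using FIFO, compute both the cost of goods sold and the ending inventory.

Sale 1 (461) [FIFO — oldest first]: 193 @ $24 + 268 @ $25 = $11,332
Ending inventory: 107 @ $25 + 123 @ $28 = $6,119
Check: goods available $17,451 = COGS $11,332 + ending $6,119

COGS = $11,332; ending inventory = $6,119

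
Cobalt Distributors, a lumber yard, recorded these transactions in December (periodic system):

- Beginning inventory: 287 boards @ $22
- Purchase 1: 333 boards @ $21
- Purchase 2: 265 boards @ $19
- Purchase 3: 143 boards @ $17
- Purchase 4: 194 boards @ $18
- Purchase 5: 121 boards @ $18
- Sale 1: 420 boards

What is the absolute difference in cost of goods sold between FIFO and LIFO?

FIFO COGS: 287 @ $22 + 133 @ $21 = $9,107
LIFO COGS: 121 @ $18 + 194 @ $18 + 105 @ $17 = $7,455
Difference = |$9,107 − $7,455| = $1,652

$1,652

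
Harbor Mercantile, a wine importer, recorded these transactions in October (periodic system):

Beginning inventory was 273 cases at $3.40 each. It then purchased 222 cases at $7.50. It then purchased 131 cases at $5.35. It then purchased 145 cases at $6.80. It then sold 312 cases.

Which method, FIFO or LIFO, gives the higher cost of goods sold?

FIFO COGS: 273 @ $3.40 + 39 @ $7.50 = $1,220.70
LIFO COGS: 145 @ $6.80 + 131 @ $5.35 + 36 @ $7.50 = $1,956.85

LIFO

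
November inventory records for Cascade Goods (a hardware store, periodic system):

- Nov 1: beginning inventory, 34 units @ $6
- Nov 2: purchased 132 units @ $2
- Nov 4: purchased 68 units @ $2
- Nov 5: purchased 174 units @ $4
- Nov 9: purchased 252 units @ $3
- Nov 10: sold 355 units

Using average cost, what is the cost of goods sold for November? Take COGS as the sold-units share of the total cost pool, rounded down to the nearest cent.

COGS = $1,105.87

Nov 10, sell 355: 355/660 × $2,056.00 → $1,105.87
Ending inventory (cost pool remaining) = $950.13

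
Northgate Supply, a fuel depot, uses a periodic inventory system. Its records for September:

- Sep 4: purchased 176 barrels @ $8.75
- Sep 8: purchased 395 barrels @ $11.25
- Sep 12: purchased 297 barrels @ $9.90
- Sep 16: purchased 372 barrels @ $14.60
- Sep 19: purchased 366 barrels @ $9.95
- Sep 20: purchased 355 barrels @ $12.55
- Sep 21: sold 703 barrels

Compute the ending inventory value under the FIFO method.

Ending inventory = $15,161.65

Sep 21, 703 sold [FIFO — oldest first]: 176 @ $8.75 + 395 @ $11.25 + 132 @ $9.90 = $7,290.55
Ending inventory: 165 @ $9.90 + 372 @ $14.60 + 366 @ $9.95 + 355 @ $12.55 = $15,161.65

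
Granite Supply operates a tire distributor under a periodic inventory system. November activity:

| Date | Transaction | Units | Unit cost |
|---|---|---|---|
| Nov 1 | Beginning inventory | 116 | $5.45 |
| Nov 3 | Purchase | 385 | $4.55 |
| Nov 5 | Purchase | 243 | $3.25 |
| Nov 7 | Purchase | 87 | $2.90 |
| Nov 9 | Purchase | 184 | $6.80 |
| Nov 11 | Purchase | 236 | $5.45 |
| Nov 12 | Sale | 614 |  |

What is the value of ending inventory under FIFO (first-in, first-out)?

Ending inventory = $3,212.20

Nov 12, 614 sold [FIFO — oldest first]: 116 @ $5.45 + 385 @ $4.55 + 113 @ $3.25 = $2,751.20
Ending inventory: 130 @ $3.25 + 87 @ $2.90 + 184 @ $6.80 + 236 @ $5.45 = $3,212.20
Check: goods available $5,963.40 = COGS $2,751.20 + ending $3,212.20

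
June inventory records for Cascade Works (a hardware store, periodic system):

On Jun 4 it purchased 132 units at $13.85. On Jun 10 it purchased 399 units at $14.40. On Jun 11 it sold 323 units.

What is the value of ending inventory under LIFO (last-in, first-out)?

Jun 11, 323 sold [LIFO — newest first]: 323 @ $14.40 = $4,651.20
Ending inventory: 132 @ $13.85 + 76 @ $14.40 = $2,922.60

Ending inventory = $2,922.60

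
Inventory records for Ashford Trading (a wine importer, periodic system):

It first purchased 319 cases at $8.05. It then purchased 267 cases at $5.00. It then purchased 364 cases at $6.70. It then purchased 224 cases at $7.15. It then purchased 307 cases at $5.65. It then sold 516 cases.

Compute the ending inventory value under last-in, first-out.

Sale 1 (516) [LIFO — newest first]: 307 @ $5.65 + 209 @ $7.15 = $3,228.90
Ending inventory: 319 @ $8.05 + 267 @ $5.00 + 364 @ $6.70 + 15 @ $7.15 = $6,449.00

Ending inventory = $6,449.00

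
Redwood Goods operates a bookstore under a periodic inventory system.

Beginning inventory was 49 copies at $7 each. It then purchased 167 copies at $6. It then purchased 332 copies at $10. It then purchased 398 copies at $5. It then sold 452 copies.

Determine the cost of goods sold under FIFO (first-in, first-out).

Sale 1 (452) [FIFO — oldest first]: 49 @ $7 + 167 @ $6 + 236 @ $10 = $3,705
Ending inventory: 96 @ $10 + 398 @ $5 = $2,950

COGS = $3,705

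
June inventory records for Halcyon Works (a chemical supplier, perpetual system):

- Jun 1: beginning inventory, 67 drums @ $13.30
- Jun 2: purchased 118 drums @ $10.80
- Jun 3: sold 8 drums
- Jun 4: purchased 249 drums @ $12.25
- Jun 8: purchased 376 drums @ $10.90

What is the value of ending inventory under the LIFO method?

Ending inventory = $9,227.75

Jun 3, 8 sold [LIFO — newest first]: 8 @ $10.80 = $86.40
Ending inventory: 67 @ $13.30 + 110 @ $10.80 + 249 @ $12.25 + 376 @ $10.90 = $9,227.75
Check: goods available $9,314.15 = COGS $86.40 + ending $9,227.75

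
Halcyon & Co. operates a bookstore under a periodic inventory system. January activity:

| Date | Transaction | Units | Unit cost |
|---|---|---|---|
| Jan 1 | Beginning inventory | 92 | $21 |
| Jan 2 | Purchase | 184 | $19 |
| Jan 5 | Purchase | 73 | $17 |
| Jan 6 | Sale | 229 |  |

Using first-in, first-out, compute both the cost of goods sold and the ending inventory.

COGS = $4,535; ending inventory = $2,134

Jan 6, 229 sold [FIFO — oldest first]: 92 @ $21 + 137 @ $19 = $4,535
Ending inventory: 47 @ $19 + 73 @ $17 = $2,134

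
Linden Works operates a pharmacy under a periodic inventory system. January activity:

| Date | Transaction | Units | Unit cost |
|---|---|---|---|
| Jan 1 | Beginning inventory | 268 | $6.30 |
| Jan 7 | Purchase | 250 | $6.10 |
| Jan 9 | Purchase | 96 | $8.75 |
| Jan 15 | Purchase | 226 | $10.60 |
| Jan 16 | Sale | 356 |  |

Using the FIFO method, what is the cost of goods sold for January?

COGS = $2,225.20

Jan 16, 356 sold [FIFO — oldest first]: 268 @ $6.30 + 88 @ $6.10 = $2,225.20
Ending inventory: 162 @ $6.10 + 96 @ $8.75 + 226 @ $10.60 = $4,223.80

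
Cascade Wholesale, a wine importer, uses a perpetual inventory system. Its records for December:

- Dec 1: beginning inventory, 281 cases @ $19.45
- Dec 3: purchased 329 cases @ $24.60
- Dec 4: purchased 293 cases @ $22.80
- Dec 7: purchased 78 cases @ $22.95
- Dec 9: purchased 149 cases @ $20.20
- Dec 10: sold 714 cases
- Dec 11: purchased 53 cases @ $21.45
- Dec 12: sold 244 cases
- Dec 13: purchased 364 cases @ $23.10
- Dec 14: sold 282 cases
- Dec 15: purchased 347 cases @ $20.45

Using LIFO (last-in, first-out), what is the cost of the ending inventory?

Ending inventory = $13,366.60

Dec 10, 714 sold [LIFO — newest first]: 149 @ $20.20 + 78 @ $22.95 + 293 @ $22.80 + 194 @ $24.60 = $16,252.70
Dec 12, 244 sold [LIFO — newest first]: 53 @ $21.45 + 135 @ $24.60 + 56 @ $19.45 = $5,547.05
Dec 14, 282 sold [LIFO — newest first]: 282 @ $23.10 = $6,514.20
Total COGS = $16,252.70 + $5,547.05 + $6,514.20 = $28,313.95
Ending inventory: 225 @ $19.45 + 82 @ $23.10 + 347 @ $20.45 = $13,366.60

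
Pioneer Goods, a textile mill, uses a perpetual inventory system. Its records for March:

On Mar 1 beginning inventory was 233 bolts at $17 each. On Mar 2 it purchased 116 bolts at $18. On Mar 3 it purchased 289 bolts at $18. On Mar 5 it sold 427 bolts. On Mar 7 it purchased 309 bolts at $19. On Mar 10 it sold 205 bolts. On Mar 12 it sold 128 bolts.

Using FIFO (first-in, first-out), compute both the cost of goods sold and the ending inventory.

Mar 5, 427 sold [FIFO — oldest first]: 233 @ $17 + 116 @ $18 + 78 @ $18 = $7,453
Mar 10, 205 sold [FIFO — oldest first]: 205 @ $18 = $3,690
Mar 12, 128 sold [FIFO — oldest first]: 6 @ $18 + 122 @ $19 = $2,426
Total COGS = $7,453 + $3,690 + $2,426 = $13,569
Ending inventory: 187 @ $19 = $3,553
Check: goods available $17,122 = COGS $13,569 + ending $3,553

COGS = $13,569; ending inventory = $3,553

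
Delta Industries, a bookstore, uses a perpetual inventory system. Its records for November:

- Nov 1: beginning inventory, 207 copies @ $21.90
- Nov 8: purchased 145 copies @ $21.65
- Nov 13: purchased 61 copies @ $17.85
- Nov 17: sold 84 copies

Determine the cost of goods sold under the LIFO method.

COGS = $1,586.80

Nov 17, 84 sold [LIFO — newest first]: 61 @ $17.85 + 23 @ $21.65 = $1,586.80
Ending inventory: 207 @ $21.90 + 122 @ $21.65 = $7,174.60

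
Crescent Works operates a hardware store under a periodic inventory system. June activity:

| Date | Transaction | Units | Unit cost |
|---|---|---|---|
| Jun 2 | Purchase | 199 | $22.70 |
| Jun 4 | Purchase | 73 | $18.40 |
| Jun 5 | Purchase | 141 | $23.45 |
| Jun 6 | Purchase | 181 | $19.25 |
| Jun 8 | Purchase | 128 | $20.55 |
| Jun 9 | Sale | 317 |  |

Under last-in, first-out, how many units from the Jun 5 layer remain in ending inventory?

133

Jun 9, 317 sold [LIFO — newest first]: 128 @ $20.55 + 181 @ $19.25 + 8 @ $23.45 = $6,302.25
Ending inventory: 199 @ $22.70 + 73 @ $18.40 + 133 @ $23.45 = $8,979.35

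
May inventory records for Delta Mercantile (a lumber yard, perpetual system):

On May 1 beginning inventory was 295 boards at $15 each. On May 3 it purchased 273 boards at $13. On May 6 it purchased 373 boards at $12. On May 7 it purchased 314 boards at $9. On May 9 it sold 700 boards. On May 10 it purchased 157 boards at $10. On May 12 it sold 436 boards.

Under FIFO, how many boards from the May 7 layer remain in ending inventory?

May 9, 700 sold [FIFO — oldest first]: 295 @ $15 + 273 @ $13 + 132 @ $12 = $9,558
May 12, 436 sold [FIFO — oldest first]: 241 @ $12 + 195 @ $9 = $4,647
Total COGS = $9,558 + $4,647 = $14,205
Ending inventory: 119 @ $9 + 157 @ $10 = $2,641

119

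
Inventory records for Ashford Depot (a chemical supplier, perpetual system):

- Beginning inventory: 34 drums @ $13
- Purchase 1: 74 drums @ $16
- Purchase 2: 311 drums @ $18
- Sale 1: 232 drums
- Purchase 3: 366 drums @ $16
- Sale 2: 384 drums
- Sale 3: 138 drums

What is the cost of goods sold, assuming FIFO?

COGS = $12,584

Sale 1 (232) [FIFO — oldest first]: 34 @ $13 + 74 @ $16 + 124 @ $18 = $3,858
Sale 2 (384) [FIFO — oldest first]: 187 @ $18 + 197 @ $16 = $6,518
Sale 3 (138) [FIFO — oldest first]: 138 @ $16 = $2,208
Total COGS = $3,858 + $6,518 + $2,208 = $12,584
Ending inventory: 31 @ $16 = $496
Check: goods available $13,080 = COGS $12,584 + ending $496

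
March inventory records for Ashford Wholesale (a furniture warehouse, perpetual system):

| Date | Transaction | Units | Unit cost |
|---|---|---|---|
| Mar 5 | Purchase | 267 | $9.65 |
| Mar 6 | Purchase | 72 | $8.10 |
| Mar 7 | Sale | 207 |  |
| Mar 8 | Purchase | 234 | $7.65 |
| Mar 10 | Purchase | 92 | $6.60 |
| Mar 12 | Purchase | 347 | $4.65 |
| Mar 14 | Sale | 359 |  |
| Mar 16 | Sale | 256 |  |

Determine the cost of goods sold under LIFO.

COGS = $5,453.10

Mar 7, 207 sold [LIFO — newest first]: 72 @ $8.10 + 135 @ $9.65 = $1,885.95
Mar 14, 359 sold [LIFO — newest first]: 347 @ $4.65 + 12 @ $6.60 = $1,692.75
Mar 16, 256 sold [LIFO — newest first]: 80 @ $6.60 + 176 @ $7.65 = $1,874.40
Total COGS = $1,885.95 + $1,692.75 + $1,874.40 = $5,453.10
Ending inventory: 132 @ $9.65 + 58 @ $7.65 = $1,717.50
Check: goods available $7,170.60 = COGS $5,453.10 + ending $1,717.50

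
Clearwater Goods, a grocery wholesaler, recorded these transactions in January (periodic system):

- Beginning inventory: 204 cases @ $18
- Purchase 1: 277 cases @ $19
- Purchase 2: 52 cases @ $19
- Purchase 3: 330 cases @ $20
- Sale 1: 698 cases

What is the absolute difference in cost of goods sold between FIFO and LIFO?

$330

FIFO COGS: 204 @ $18 + 277 @ $19 + 52 @ $19 + 165 @ $20 = $13,223
LIFO COGS: 330 @ $20 + 52 @ $19 + 277 @ $19 + 39 @ $18 = $13,553
Difference = |$13,223 − $13,553| = $330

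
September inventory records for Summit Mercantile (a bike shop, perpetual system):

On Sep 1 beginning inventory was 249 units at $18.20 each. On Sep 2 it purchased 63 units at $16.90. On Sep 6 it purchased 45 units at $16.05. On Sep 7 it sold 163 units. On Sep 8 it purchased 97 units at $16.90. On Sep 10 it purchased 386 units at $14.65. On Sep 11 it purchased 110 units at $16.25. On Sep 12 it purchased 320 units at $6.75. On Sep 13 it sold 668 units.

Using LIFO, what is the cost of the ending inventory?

Sep 7, 163 sold [LIFO — newest first]: 45 @ $16.05 + 63 @ $16.90 + 55 @ $18.20 = $2,787.95
Sep 13, 668 sold [LIFO — newest first]: 320 @ $6.75 + 110 @ $16.25 + 238 @ $14.65 = $7,434.20
Total COGS = $2,787.95 + $7,434.20 = $10,222.15
Ending inventory: 194 @ $18.20 + 97 @ $16.90 + 148 @ $14.65 = $7,338.30

Ending inventory = $7,338.30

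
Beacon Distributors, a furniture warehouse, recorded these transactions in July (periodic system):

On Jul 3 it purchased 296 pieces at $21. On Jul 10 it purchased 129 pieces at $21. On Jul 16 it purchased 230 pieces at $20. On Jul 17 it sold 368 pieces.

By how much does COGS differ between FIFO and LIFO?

FIFO COGS: 296 @ $21 + 72 @ $21 = $7,728
LIFO COGS: 230 @ $20 + 129 @ $21 + 9 @ $21 = $7,498
Difference = |$7,728 − $7,498| = $230

$230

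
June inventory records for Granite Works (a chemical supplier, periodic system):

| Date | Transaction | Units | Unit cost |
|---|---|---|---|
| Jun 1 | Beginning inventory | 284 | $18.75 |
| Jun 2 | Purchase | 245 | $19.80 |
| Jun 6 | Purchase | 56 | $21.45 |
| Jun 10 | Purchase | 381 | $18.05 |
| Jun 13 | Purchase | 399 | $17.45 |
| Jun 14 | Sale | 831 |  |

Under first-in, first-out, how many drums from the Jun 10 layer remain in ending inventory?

Jun 14, 831 sold [FIFO — oldest first]: 284 @ $18.75 + 245 @ $19.80 + 56 @ $21.45 + 246 @ $18.05 = $15,817.50
Ending inventory: 135 @ $18.05 + 399 @ $17.45 = $9,399.30

135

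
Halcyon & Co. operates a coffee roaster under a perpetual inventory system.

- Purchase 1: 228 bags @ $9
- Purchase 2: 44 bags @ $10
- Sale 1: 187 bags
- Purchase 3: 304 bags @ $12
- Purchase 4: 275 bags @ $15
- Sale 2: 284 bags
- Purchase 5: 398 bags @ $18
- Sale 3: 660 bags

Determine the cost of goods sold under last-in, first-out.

COGS = $16,268

Sale 1 (187) [LIFO — newest first]: 44 @ $10 + 143 @ $9 = $1,727
Sale 2 (284) [LIFO — newest first]: 275 @ $15 + 9 @ $12 = $4,233
Sale 3 (660) [LIFO — newest first]: 398 @ $18 + 262 @ $12 = $10,308
Total COGS = $1,727 + $4,233 + $10,308 = $16,268
Ending inventory: 85 @ $9 + 33 @ $12 = $1,161
Check: goods available $17,429 = COGS $16,268 + ending $1,161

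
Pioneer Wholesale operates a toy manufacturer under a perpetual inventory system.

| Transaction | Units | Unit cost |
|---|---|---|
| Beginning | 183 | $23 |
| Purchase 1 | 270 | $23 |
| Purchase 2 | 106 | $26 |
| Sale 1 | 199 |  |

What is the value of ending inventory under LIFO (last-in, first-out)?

Sale 1 (199) [LIFO — newest first]: 106 @ $26 + 93 @ $23 = $4,895
Ending inventory: 183 @ $23 + 177 @ $23 = $8,280
Check: goods available $13,175 = COGS $4,895 + ending $8,280

Ending inventory = $8,280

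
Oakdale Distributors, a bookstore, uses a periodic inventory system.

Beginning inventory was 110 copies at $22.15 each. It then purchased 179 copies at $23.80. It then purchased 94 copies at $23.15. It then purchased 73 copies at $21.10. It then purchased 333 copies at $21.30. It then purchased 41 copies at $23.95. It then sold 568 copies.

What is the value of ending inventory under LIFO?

Ending inventory = $6,054.10

Sale 1 (568) [LIFO — newest first]: 41 @ $23.95 + 333 @ $21.30 + 73 @ $21.10 + 94 @ $23.15 + 27 @ $23.80 = $12,433.85
Ending inventory: 110 @ $22.15 + 152 @ $23.80 = $6,054.10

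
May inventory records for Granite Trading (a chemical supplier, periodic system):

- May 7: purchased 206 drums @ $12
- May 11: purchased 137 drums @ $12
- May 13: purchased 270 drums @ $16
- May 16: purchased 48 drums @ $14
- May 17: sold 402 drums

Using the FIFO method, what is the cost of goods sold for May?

COGS = $5,060

May 17, 402 sold [FIFO — oldest first]: 206 @ $12 + 137 @ $12 + 59 @ $16 = $5,060
Ending inventory: 211 @ $16 + 48 @ $14 = $4,048
Check: goods available $9,108 = COGS $5,060 + ending $4,048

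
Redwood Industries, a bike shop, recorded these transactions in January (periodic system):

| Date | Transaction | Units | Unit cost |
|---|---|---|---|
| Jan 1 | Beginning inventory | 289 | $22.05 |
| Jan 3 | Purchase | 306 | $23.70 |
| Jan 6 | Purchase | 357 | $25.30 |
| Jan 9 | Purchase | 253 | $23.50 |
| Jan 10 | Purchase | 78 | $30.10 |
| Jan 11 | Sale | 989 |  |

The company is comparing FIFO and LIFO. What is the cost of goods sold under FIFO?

FIFO COGS: 289 @ $22.05 + 306 @ $23.70 + 357 @ $25.30 + 37 @ $23.50 = $23,526.25
LIFO COGS: 78 @ $30.10 + 253 @ $23.50 + 357 @ $25.30 + 301 @ $23.70 = $24,459.10

COGS = $23,526.25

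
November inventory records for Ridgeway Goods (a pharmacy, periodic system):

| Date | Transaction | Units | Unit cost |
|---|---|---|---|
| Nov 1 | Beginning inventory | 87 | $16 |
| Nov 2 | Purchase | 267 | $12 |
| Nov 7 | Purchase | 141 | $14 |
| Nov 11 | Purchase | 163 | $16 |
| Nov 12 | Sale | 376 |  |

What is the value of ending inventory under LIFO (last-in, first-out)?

Ending inventory = $3,732

Nov 12, 376 sold [LIFO — newest first]: 163 @ $16 + 141 @ $14 + 72 @ $12 = $5,446
Ending inventory: 87 @ $16 + 195 @ $12 = $3,732
Check: goods available $9,178 = COGS $5,446 + ending $3,732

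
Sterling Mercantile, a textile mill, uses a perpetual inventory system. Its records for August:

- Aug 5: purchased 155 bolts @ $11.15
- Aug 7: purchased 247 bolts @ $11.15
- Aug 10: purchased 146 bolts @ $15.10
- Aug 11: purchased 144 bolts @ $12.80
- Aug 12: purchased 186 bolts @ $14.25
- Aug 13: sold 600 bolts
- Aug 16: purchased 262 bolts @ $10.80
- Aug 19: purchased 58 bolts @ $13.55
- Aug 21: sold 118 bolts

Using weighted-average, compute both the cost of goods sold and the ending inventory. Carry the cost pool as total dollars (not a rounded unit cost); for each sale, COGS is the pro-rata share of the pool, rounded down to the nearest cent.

COGS = $9,052.47; ending inventory = $5,743.63

After Aug 5: 155 on hand, pool $1,728.25 (≈ $11.1500 each)
After Aug 7: 402 on hand, pool $4,482.30 (≈ $11.1500 each)
After Aug 10: 548 on hand, pool $6,686.90 (≈ $12.2024 each)
After Aug 11: 692 on hand, pool $8,530.10 (≈ $12.3267 each)
After Aug 12: 878 on hand, pool $11,180.60 (≈ $12.7342 each)
Aug 13, sell 600: 600/878 × $11,180.60 → $7,640.50
After Aug 16: 540 on hand, pool $6,369.70 (≈ $11.7957 each)
After Aug 19: 598 on hand, pool $7,155.60 (≈ $11.9659 each)
Aug 21, sell 118: 118/598 × $7,155.60 → $1,411.97
Total COGS = $7,640.50 + $1,411.97 = $9,052.47
Ending inventory (cost pool remaining) = $5,743.63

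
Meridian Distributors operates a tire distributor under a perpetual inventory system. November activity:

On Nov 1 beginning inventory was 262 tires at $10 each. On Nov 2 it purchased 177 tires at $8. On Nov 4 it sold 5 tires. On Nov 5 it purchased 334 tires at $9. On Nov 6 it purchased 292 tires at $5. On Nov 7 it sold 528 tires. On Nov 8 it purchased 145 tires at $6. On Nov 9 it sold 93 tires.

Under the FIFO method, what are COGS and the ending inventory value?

COGS = $5,719; ending inventory = $3,653

Nov 4, 5 sold [FIFO — oldest first]: 5 @ $10 = $50
Nov 7, 528 sold [FIFO — oldest first]: 257 @ $10 + 177 @ $8 + 94 @ $9 = $4,832
Nov 9, 93 sold [FIFO — oldest first]: 93 @ $9 = $837
Total COGS = $50 + $4,832 + $837 = $5,719
Ending inventory: 147 @ $9 + 292 @ $5 + 145 @ $6 = $3,653
Check: goods available $9,372 = COGS $5,719 + ending $3,653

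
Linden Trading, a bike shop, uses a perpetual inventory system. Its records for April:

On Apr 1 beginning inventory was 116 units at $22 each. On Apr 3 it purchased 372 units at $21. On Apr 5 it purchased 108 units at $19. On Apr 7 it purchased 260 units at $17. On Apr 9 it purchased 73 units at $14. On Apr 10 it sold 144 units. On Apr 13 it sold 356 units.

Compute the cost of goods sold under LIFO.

Apr 10, 144 sold [LIFO — newest first]: 73 @ $14 + 71 @ $17 = $2,229
Apr 13, 356 sold [LIFO — newest first]: 189 @ $17 + 108 @ $19 + 59 @ $21 = $6,504
Total COGS = $2,229 + $6,504 = $8,733
Ending inventory: 116 @ $22 + 313 @ $21 = $9,125

COGS = $8,733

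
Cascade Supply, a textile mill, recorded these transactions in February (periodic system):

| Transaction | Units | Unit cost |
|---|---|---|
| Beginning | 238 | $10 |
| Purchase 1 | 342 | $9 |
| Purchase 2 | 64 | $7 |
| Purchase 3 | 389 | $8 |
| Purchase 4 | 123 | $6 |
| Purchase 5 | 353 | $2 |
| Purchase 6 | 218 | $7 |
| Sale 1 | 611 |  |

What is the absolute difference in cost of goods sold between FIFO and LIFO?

$3,203

FIFO COGS: 238 @ $10 + 342 @ $9 + 31 @ $7 = $5,675
LIFO COGS: 218 @ $7 + 353 @ $2 + 40 @ $6 = $2,472
Difference = |$5,675 − $2,472| = $3,203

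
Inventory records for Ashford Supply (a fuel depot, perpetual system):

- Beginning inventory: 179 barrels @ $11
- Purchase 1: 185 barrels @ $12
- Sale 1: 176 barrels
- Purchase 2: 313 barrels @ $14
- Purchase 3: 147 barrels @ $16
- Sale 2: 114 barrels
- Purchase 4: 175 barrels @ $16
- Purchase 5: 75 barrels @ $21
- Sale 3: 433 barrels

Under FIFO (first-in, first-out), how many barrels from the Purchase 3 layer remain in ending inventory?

101

Sale 1 (176) [FIFO — oldest first]: 176 @ $11 = $1,936
Sale 2 (114) [FIFO — oldest first]: 3 @ $11 + 111 @ $12 = $1,365
Sale 3 (433) [FIFO — oldest first]: 74 @ $12 + 313 @ $14 + 46 @ $16 = $6,006
Total COGS = $1,936 + $1,365 + $6,006 = $9,307
Ending inventory: 101 @ $16 + 175 @ $16 + 75 @ $21 = $5,991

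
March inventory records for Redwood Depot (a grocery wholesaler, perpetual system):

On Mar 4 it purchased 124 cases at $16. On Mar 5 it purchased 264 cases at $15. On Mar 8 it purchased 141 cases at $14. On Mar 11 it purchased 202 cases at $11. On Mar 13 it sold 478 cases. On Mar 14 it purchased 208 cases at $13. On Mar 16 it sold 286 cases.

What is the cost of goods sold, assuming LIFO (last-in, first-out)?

Mar 13, 478 sold [LIFO — newest first]: 202 @ $11 + 141 @ $14 + 135 @ $15 = $6,221
Mar 16, 286 sold [LIFO — newest first]: 208 @ $13 + 78 @ $15 = $3,874
Total COGS = $6,221 + $3,874 = $10,095
Ending inventory: 124 @ $16 + 51 @ $15 = $2,749
Check: goods available $12,844 = COGS $10,095 + ending $2,749

COGS = $10,095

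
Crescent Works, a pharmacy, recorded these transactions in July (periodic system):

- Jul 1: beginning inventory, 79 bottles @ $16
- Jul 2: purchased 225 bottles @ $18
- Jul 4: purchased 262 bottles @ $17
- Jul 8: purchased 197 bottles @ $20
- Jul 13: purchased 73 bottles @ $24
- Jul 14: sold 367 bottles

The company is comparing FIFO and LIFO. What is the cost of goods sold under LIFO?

COGS = $7,341

FIFO COGS: 79 @ $16 + 225 @ $18 + 63 @ $17 = $6,385
LIFO COGS: 73 @ $24 + 197 @ $20 + 97 @ $17 = $7,341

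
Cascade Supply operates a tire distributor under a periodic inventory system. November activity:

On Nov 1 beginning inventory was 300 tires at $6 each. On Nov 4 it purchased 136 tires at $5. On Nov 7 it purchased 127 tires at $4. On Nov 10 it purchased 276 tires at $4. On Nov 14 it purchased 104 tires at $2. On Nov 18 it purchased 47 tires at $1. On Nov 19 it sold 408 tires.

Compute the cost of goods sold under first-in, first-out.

COGS = $2,340

Nov 19, 408 sold [FIFO — oldest first]: 300 @ $6 + 108 @ $5 = $2,340
Ending inventory: 28 @ $5 + 127 @ $4 + 276 @ $4 + 104 @ $2 + 47 @ $1 = $2,007
Check: goods available $4,347 = COGS $2,340 + ending $2,007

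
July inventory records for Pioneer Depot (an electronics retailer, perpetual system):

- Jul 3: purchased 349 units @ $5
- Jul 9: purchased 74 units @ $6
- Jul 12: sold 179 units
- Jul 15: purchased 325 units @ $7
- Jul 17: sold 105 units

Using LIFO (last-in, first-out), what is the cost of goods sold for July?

COGS = $1,704

Jul 12, 179 sold [LIFO — newest first]: 74 @ $6 + 105 @ $5 = $969
Jul 17, 105 sold [LIFO — newest first]: 105 @ $7 = $735
Total COGS = $969 + $735 = $1,704
Ending inventory: 244 @ $5 + 220 @ $7 = $2,760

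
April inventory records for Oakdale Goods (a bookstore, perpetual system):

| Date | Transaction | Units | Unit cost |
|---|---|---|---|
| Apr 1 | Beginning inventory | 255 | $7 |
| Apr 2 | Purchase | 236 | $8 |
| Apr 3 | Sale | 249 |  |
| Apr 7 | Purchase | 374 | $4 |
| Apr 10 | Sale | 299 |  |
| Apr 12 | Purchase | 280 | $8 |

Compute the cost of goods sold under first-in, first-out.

Apr 3, 249 sold [FIFO — oldest first]: 249 @ $7 = $1,743
Apr 10, 299 sold [FIFO — oldest first]: 6 @ $7 + 236 @ $8 + 57 @ $4 = $2,158
Total COGS = $1,743 + $2,158 = $3,901
Ending inventory: 317 @ $4 + 280 @ $8 = $3,508
Check: goods available $7,409 = COGS $3,901 + ending $3,508

COGS = $3,901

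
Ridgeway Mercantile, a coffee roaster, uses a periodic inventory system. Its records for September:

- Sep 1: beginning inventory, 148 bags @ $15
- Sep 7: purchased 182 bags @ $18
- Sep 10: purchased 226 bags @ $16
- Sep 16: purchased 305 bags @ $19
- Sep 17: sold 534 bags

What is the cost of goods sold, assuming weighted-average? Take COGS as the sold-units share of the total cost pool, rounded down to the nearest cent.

COGS = $9,245.45

Sep 17, sell 534: 534/861 × $14,907.00 → $9,245.45
Ending inventory (cost pool remaining) = $5,661.55
Check: goods available $14,907.00 = COGS $9,245.45 + ending $5,661.55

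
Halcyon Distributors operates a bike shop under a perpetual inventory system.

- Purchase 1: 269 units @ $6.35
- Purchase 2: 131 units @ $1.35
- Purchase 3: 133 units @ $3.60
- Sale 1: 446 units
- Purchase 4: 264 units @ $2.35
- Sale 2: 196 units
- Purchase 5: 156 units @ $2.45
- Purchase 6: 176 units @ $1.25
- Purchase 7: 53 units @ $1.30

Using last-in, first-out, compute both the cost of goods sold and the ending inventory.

COGS = $2,271.95; ending inventory = $1,383.35

Sale 1 (446) [LIFO — newest first]: 133 @ $3.60 + 131 @ $1.35 + 182 @ $6.35 = $1,811.35
Sale 2 (196) [LIFO — newest first]: 196 @ $2.35 = $460.60
Total COGS = $1,811.35 + $460.60 = $2,271.95
Ending inventory: 87 @ $6.35 + 68 @ $2.35 + 156 @ $2.45 + 176 @ $1.25 + 53 @ $1.30 = $1,383.35
Check: goods available $3,655.30 = COGS $2,271.95 + ending $1,383.35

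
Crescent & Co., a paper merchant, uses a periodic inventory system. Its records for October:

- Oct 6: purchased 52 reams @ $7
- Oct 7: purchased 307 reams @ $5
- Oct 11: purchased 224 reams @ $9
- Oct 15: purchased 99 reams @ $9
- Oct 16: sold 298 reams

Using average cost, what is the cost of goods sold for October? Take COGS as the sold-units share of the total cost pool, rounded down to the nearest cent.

Oct 16, sell 298: 298/682 × $4,806.00 → $2,099.98
Ending inventory (cost pool remaining) = $2,706.02

COGS = $2,099.98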